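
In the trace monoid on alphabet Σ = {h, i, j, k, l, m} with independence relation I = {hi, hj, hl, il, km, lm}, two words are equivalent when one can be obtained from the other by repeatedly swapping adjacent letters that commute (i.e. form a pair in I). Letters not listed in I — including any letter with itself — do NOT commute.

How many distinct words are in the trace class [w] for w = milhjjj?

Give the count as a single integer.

17

drop 0:m onto floor
drop 1:i onto {0:m}
drop 2:l onto floor
drop 3:h onto {0:m}
drop 4:j onto {1:i, 2:l}
drop 5:j onto {4:j}
drop 6:j onto {5:j}
ground layer = {0:m, 2:l}
drop-orders for the pieces not yet dropped (sum over which currently-grounded one goes next):
  1 to go: {3} 1  {6} 1
  2 to go: {3,6} 2  {5,6} 1
  3 to go: {3,5,6} 3  {4,5,6} 1
  4 to go: {1,4,5,6} 1  {2,4,5,6} 1  {3,4,5,6} 4
  5 to go: {1,2,4,5,6} 2  {1,3,4,5,6} 5  {2,3,4,5,6} 5
  if 0:m drops first: 12 orders
  if 2:l drops first: 5 orders
heap linearizations: 17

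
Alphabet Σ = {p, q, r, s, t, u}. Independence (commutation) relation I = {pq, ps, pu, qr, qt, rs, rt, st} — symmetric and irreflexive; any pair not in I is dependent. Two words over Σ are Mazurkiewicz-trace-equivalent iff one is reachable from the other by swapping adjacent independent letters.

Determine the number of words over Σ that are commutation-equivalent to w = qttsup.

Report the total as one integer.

16

piece 0:q — minimal
piece 1:t — minimal
piece 2:t rests on {1:t}
piece 3:s rests on {0:q}
piece 4:u rests on {2:t, 3:s}
piece 5:p rests on {2:t}
minimal pieces: {0:q, 1:t}
ways to finish when only these pieces remain (= sum over removing one remaining piece with nothing left below it):
  1 left: {4}→1  {5}→1
  2 left: {3,4}→1  {4,5}→2
  3 left: {0,3,4}→1  {2,4,5}→2  {3,4,5}→3
  4 left: {0,3,4,5}→4  {1,2,4,5}→2  {2,3,4,5}→5
  placing 0:q first → 7 extensions
  placing 1:t first → 9 extensions
total linear extensions = 16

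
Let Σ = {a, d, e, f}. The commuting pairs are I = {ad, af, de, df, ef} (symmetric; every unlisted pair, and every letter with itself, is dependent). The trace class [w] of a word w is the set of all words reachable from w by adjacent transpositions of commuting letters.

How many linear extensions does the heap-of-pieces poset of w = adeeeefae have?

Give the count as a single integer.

72

#0=a has no predecessor
#1=d has no predecessor
#2=e depends on [0:a]
#3=e depends on [2:e]
#4=e depends on [3:e]
#5=e depends on [4:e]
#6=f has no predecessor
#7=a depends on [5:e]
#8=e depends on [7:a]
sources: [0:a, 1:d, 6:f]
N(rest) = Σ N(rest − s) over sources s of rest; N(one piece) = 1:
  size 1 → [1]=1  [6]=1  [8]=1
  size 2 → [1,6]=2  [1,8]=2  [6,8]=2  [7,8]=1
  size 3 → [1,6,8]=6  [1,7,8]=3  [5,7,8]=1  [6,7,8]=3
  size 4 → [1,5,7,8]=4  [1,6,7,8]=12  [4,5,7,8]=1  [5,6,7,8]=4
  size 5 → [1,4,5,7,8]=5  [1,5,6,7,8]=20  [3,4,5,7,8]=1  [4,5,6,7,8]=5
  size 6 → [1,3,4,5,7,8]=6  [1,4,5,6,7,8]=30  [2,3,4,5,7,8]=1  [3,4,5,6,7,8]=6
  size 7 → [0,2,3,4,5,7,8]=1  [1,2,3,4,5,7,8]=7  [1,3,4,5,6,7,8]=42  [2,3,4,5,6,7,8]=7
  first=0(a) contributes 56
  first=1(d) contributes 8
  first=6(f) contributes 8
|[w]| = 72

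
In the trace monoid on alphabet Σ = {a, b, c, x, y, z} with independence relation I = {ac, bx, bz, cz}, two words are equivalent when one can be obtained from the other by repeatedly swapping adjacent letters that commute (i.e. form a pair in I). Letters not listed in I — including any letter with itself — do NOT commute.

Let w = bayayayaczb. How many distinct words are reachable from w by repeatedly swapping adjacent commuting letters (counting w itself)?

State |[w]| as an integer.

drop 0:b onto floor
drop 1:a onto {0:b}
drop 2:y onto {1:a}
drop 3:a onto {2:y}
drop 4:y onto {3:a}
drop 5:a onto {4:y}
drop 6:y onto {5:a}
drop 7:a onto {6:y}
drop 8:c onto {6:y}
drop 9:z onto {7:a}
drop 10:b onto {7:a, 8:c}
ground layer = {0:b}
drop-orders for the pieces not yet dropped (sum over which currently-grounded one goes next):
  1 to go: {9} 1  {10} 1
  2 to go: {8,10} 1  {9,10} 2
  3 to go: {7,9,10} 2  {8,9,10} 3
  4 to go: {7,8,9,10} 5
  5 to go: {6,7,8,9,10} 5
  6 to go: {5,6,7,8,9,10} 5
  7 to go: {4,5,6,7,8,9,10} 5
  8 to go: {3,4,5,6,7,8,9,10} 5
  9 to go: {2,3,4,5,6,7,8,9,10} 5
  if 0:b drops first: 5 orders

5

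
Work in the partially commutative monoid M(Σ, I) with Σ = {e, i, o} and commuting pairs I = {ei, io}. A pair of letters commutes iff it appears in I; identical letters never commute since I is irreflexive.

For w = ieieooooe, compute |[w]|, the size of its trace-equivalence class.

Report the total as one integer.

36

piece 0:i — minimal
piece 1:e — minimal
piece 2:i rests on {0:i}
piece 3:e rests on {1:e}
piece 4:o rests on {3:e}
piece 5:o rests on {4:o}
piece 6:o rests on {5:o}
piece 7:o rests on {6:o}
piece 8:e rests on {7:o}
minimal pieces: {0:i, 1:e}
ways to finish when only these pieces remain (= sum over removing one remaining piece with nothing left below it):
  1 left: {2}→1  {8}→1
  2 left: {0,2}→1  {2,8}→2  {7,8}→1
  3 left: {0,2,8}→3  {2,7,8}→3  {6,7,8}→1
  4 left: {0,2,7,8}→6  {2,6,7,8}→4  {5,6,7,8}→1
  5 left: {0,2,6,7,8}→10  {2,5,6,7,8}→5  {4,5,6,7,8}→1
  6 left: {0,2,5,6,7,8}→15  {2,4,5,6,7,8}→6  {3,4,5,6,7,8}→1
  7 left: {0,2,4,5,6,7,8}→21  {1,3,4,5,6,7,8}→1  {2,3,4,5,6,7,8}→7
  placing 0:i first → 8 extensions
  placing 1:e first → 28 extensions
total linear extensions = 36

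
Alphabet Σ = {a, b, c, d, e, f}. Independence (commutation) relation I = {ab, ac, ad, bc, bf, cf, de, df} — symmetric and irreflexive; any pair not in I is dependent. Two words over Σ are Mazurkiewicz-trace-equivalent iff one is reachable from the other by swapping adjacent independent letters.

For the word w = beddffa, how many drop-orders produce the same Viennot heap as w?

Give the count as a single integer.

15

piece 0:b — minimal
piece 1:e rests on {0:b}
piece 2:d rests on {0:b}
piece 3:d rests on {2:d}
piece 4:f rests on {1:e}
piece 5:f rests on {4:f}
piece 6:a rests on {5:f}
minimal pieces: {0:b}
ways to finish when only these pieces remain (= sum over removing one remaining piece with nothing left below it):
  1 left: {3}→1  {6}→1
  2 left: {2,3}→1  {3,6}→2  {5,6}→1
  3 left: {2,3,6}→3  {3,5,6}→3  {4,5,6}→1
  4 left: {1,4,5,6}→1  {2,3,5,6}→6  {3,4,5,6}→4
  5 left: {1,3,4,5,6}→5  {2,3,4,5,6}→10
  placing 0:b first → 15 extensions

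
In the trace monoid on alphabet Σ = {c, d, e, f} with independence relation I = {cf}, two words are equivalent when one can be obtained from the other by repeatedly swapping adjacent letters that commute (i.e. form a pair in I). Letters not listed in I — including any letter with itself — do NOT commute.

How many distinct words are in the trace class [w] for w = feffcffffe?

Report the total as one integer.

7

drop 0:f onto floor
drop 1:e onto {0:f}
drop 2:f onto {1:e}
drop 3:f onto {2:f}
drop 4:c onto {1:e}
drop 5:f onto {3:f}
drop 6:f onto {5:f}
drop 7:f onto {6:f}
drop 8:f onto {7:f}
drop 9:e onto {4:c, 8:f}
ground layer = {0:f}
drop-orders for the pieces not yet dropped (sum over which currently-grounded one goes next):
  1 to go: {9} 1
  2 to go: {4,9} 1  {8,9} 1
  3 to go: {4,8,9} 2  {7,8,9} 1
  4 to go: {4,7,8,9} 3  {6,7,8,9} 1
  5 to go: {4,6,7,8,9} 4  {5,6,7,8,9} 1
  6 to go: {3,5,6,7,8,9} 1  {4,5,6,7,8,9} 5
  7 to go: {2,3,5,6,7,8,9} 1  {3,4,5,6,7,8,9} 6
  8 to go: {2,3,4,5,6,7,8,9} 7
  if 0:f drops first: 7 orders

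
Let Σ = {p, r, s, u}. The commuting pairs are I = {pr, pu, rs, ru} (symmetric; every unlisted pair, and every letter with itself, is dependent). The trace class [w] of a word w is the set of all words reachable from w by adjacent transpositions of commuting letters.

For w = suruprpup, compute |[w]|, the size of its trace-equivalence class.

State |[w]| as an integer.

0(s) covers ∅
1(u) covers 0:s
2(r) covers ∅
3(u) covers 1:u
4(p) covers 0:s
5(r) covers 2:r
6(p) covers 4:p
7(u) covers 3:u
8(p) covers 6:p
floor of heap: 0:s, 2:r
completions by unplaced set U, small U first (add the entries for U minus each lowest piece of U):
  |U|=1: {5}:1  {7}:1  {8}:1
  |U|=2: {2,5}:1  {3,7}:1  {5,7}:2  {5,8}:2  {6,8}:1  {7,8}:2
  |U|=3: {1,3,7}:1  {2,5,7}:3  {2,5,8}:3  {3,5,7}:3  {3,7,8}:3  {4,6,8}:1  {5,6,8}:3  {5,7,8}:6  {6,7,8}:3
  |U|=4: {1,3,5,7}:4  {1,3,7,8}:4  {2,3,5,7}:6  {2,5,6,8}:6  {2,5,7,8}:12  {3,5,7,8}:12  {3,6,7,8}:6  {4,5,6,8}:4  {4,6,7,8}:4  {5,6,7,8}:12
  |U|=5: {1,2,3,5,7}:10  {1,3,5,7,8}:20  {1,3,6,7,8}:10  {2,3,5,7,8}:30  {2,4,5,6,8}:10  {2,5,6,7,8}:30  {3,4,6,7,8}:10  {3,5,6,7,8}:30  {4,5,6,7,8}:20
  |U|=6: {1,2,3,5,7,8}:60  {1,3,4,6,7,8}:20  {1,3,5,6,7,8}:60  {2,3,5,6,7,8}:90  {2,4,5,6,7,8}:60  {3,4,5,6,7,8}:60
  |U|=7: {0,1,3,4,6,7,8}:20  {1,2,3,5,6,7,8}:210  {1,3,4,5,6,7,8}:140  {2,3,4,5,6,7,8}:210
  start at 0(s): 560
  start at 2(r): 160
sum over floor = 720

720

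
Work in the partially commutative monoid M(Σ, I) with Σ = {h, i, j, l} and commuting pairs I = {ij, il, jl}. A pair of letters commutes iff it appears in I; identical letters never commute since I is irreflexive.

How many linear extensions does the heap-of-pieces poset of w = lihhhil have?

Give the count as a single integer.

4

drop 0:l onto floor
drop 1:i onto floor
drop 2:h onto {0:l, 1:i}
drop 3:h onto {2:h}
drop 4:h onto {3:h}
drop 5:i onto {4:h}
drop 6:l onto {4:h}
ground layer = {0:l, 1:i}
drop-orders for the pieces not yet dropped (sum over which currently-grounded one goes next):
  1 to go: {5} 1  {6} 1
  2 to go: {5,6} 2
  3 to go: {4,5,6} 2
  4 to go: {3,4,5,6} 2
  5 to go: {2,3,4,5,6} 2
  if 0:l drops first: 2 orders
  if 1:i drops first: 2 orders
heap linearizations: 4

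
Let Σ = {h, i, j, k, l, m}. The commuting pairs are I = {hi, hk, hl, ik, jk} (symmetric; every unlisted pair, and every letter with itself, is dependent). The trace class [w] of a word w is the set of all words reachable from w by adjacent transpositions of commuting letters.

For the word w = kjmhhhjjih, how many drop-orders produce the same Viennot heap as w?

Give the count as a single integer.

piece 0:k — minimal
piece 1:j — minimal
piece 2:m rests on {0:k, 1:j}
piece 3:h rests on {2:m}
piece 4:h rests on {3:h}
piece 5:h rests on {4:h}
piece 6:j rests on {5:h}
piece 7:j rests on {6:j}
piece 8:i rests on {7:j}
piece 9:h rests on {7:j}
minimal pieces: {0:k, 1:j}
ways to finish when only these pieces remain (= sum over removing one remaining piece with nothing left below it):
  1 left: {8}→1  {9}→1
  2 left: {8,9}→2
  3 left: {7,8,9}→2
  4 left: {6,7,8,9}→2
  5 left: {5,6,7,8,9}→2
  6 left: {4,5,6,7,8,9}→2
  7 left: {3,4,5,6,7,8,9}→2
  8 left: {2,3,4,5,6,7,8,9}→2
  placing 0:k first → 2 extensions
  placing 1:j first → 2 extensions
total linear extensions = 4

4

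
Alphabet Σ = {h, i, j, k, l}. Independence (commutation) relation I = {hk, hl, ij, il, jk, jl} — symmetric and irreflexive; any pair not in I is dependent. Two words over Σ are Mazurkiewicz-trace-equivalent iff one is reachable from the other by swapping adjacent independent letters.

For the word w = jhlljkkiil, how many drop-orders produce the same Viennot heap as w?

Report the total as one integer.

#0=j has no predecessor
#1=h depends on [0:j]
#2=l has no predecessor
#3=l depends on [2:l]
#4=j depends on [1:h]
#5=k depends on [3:l]
#6=k depends on [5:k]
#7=i depends on [1:h, 6:k]
#8=i depends on [7:i]
#9=l depends on [6:k]
sources: [0:j, 2:l]
N(rest) = Σ N(rest − s) over sources s of rest; N(one piece) = 1:
  size 1 → [4]=1  [8]=1  [9]=1
  size 2 → [4,8]=2  [4,9]=2  [7,8]=1  [8,9]=2
  size 3 → [4,7,8]=3  [4,8,9]=6  [7,8,9]=3
  size 4 → [1,4,7,8]=3  [4,7,8,9]=12  [6,7,8,9]=3
  size 5 → [0,1,4,7,8]=3  [1,4,7,8,9]=15  [4,6,7,8,9]=15  [5,6,7,8,9]=3
  size 6 → [0,1,4,7,8,9]=18  [1,4,6,7,8,9]=30  [3,5,6,7,8,9]=3  [4,5,6,7,8,9]=18
  size 7 → [0,1,4,6,7,8,9]=48  [1,4,5,6,7,8,9]=48  [2,3,5,6,7,8,9]=3  [3,4,5,6,7,8,9]=21
  size 8 → [0,1,4,5,6,7,8,9]=96  [1,3,4,5,6,7,8,9]=69  [2,3,4,5,6,7,8,9]=24
  first=0(j) contributes 93
  first=2(l) contributes 165
|[w]| = 258

258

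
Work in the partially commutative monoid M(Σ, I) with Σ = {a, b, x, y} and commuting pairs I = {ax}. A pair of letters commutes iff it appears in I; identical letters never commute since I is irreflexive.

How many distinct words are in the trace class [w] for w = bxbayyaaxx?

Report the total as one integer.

6

drop 0:b onto floor
drop 1:x onto {0:b}
drop 2:b onto {1:x}
drop 3:a onto {2:b}
drop 4:y onto {3:a}
drop 5:y onto {4:y}
drop 6:a onto {5:y}
drop 7:a onto {6:a}
drop 8:x onto {5:y}
drop 9:x onto {8:x}
ground layer = {0:b}
drop-orders for the pieces not yet dropped (sum over which currently-grounded one goes next):
  1 to go: {7} 1  {9} 1
  2 to go: {6,7} 1  {7,9} 2  {8,9} 1
  3 to go: {6,7,9} 3  {7,8,9} 3
  4 to go: {6,7,8,9} 6
  5 to go: {5,6,7,8,9} 6
  6 to go: {4,5,6,7,8,9} 6
  7 to go: {3,4,5,6,7,8,9} 6
  8 to go: {2,3,4,5,6,7,8,9} 6
  if 0:b drops first: 6 orders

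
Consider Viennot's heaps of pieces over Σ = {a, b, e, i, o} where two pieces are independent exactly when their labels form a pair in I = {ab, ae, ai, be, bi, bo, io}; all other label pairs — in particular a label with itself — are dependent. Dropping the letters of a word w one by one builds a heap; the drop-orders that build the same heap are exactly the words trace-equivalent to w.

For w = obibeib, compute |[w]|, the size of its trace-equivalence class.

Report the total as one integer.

70

0(o) covers ∅
1(b) covers ∅
2(i) covers ∅
3(b) covers 1:b
4(e) covers 0:o, 2:i
5(i) covers 4:e
6(b) covers 3:b
floor of heap: 0:o, 1:b, 2:i
completions by unplaced set U, small U first (add the entries for U minus each lowest piece of U):
  |U|=1: {5}:1  {6}:1
  |U|=2: {3,6}:1  {4,5}:1  {5,6}:2
  |U|=3: {0,4,5}:1  {1,3,6}:1  {2,4,5}:1  {3,5,6}:3  {4,5,6}:3
  |U|=4: {0,2,4,5}:2  {0,4,5,6}:4  {1,3,5,6}:4  {2,4,5,6}:4  {3,4,5,6}:6
  |U|=5: {0,2,4,5,6}:10  {0,3,4,5,6}:10  {1,3,4,5,6}:10  {2,3,4,5,6}:10
  start at 0(o): 20
  start at 1(b): 30
  start at 2(i): 20
sum over floor = 70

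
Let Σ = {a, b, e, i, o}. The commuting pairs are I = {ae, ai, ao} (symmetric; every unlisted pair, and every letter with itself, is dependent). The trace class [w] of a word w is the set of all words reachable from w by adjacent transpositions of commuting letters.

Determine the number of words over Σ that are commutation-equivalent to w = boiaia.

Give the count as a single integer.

0(b) covers ∅
1(o) covers 0:b
2(i) covers 1:o
3(a) covers 0:b
4(i) covers 2:i
5(a) covers 3:a
floor of heap: 0:b
completions by unplaced set U, small U first (add the entries for U minus each lowest piece of U):
  |U|=1: {4}:1  {5}:1
  |U|=2: {2,4}:1  {3,5}:1  {4,5}:2
  |U|=3: {1,2,4}:1  {2,4,5}:3  {3,4,5}:3
  |U|=4: {1,2,4,5}:4  {2,3,4,5}:6
  start at 0(b): 10

10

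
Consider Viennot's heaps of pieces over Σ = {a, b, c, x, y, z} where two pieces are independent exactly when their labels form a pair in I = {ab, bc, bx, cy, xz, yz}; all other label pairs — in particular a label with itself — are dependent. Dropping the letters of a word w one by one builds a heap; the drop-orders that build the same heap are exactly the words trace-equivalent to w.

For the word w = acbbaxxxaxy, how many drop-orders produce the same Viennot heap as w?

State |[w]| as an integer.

drop 0:a onto floor
drop 1:c onto {0:a}
drop 2:b onto floor
drop 3:b onto {2:b}
drop 4:a onto {1:c}
drop 5:x onto {4:a}
drop 6:x onto {5:x}
drop 7:x onto {6:x}
drop 8:a onto {7:x}
drop 9:x onto {8:a}
drop 10:y onto {3:b, 9:x}
ground layer = {0:a, 2:b}
drop-orders for the pieces not yet dropped (sum over which currently-grounded one goes next):
  1 to go: {10} 1
  2 to go: {3,10} 1  {9,10} 1
  3 to go: {2,3,10} 1  {3,9,10} 2  {8,9,10} 1
  4 to go: {2,3,9,10} 3  {3,8,9,10} 3  {7,8,9,10} 1
  5 to go: {2,3,8,9,10} 6  {3,7,8,9,10} 4  {6,7,8,9,10} 1
  6 to go: {2,3,7,8,9,10} 10  {3,6,7,8,9,10} 5  {5,6,7,8,9,10} 1
  7 to go: {2,3,6,7,8,9,10} 15  {3,5,6,7,8,9,10} 6  {4,5,6,7,8,9,10} 1
  8 to go: {1,4,5,6,7,8,9,10} 1  {2,3,5,6,7,8,9,10} 21  {3,4,5,6,7,8,9,10} 7
  9 to go: {0,1,4,5,6,7,8,9,10} 1  {1,3,4,5,6,7,8,9,10} 8  {2,3,4,5,6,7,8,9,10} 28
  if 0:a drops first: 36 orders
  if 2:b drops first: 9 orders
heap linearizations: 45

45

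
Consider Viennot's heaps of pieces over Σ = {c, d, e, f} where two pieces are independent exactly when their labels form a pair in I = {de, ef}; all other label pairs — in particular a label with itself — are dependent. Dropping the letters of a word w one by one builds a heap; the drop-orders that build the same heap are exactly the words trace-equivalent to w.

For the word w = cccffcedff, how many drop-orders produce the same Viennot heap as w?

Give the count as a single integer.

4

#0=c has no predecessor
#1=c depends on [0:c]
#2=c depends on [1:c]
#3=f depends on [2:c]
#4=f depends on [3:f]
#5=c depends on [4:f]
#6=e depends on [5:c]
#7=d depends on [5:c]
#8=f depends on [7:d]
#9=f depends on [8:f]
sources: [0:c]
N(rest) = Σ N(rest − s) over sources s of rest; N(one piece) = 1:
  size 1 → [6]=1  [9]=1
  size 2 → [6,9]=2  [8,9]=1
  size 3 → [6,8,9]=3  [7,8,9]=1
  size 4 → [6,7,8,9]=4
  size 5 → [5,6,7,8,9]=4
  size 6 → [4,5,6,7,8,9]=4
  size 7 → [3,4,5,6,7,8,9]=4
  size 8 → [2,3,4,5,6,7,8,9]=4
  first=0(c) contributes 4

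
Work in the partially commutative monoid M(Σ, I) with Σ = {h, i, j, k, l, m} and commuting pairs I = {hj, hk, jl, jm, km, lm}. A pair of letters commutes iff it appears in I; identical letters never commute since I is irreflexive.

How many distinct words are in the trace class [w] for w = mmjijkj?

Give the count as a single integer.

piece 0:m — minimal
piece 1:m rests on {0:m}
piece 2:j — minimal
piece 3:i rests on {1:m, 2:j}
piece 4:j rests on {3:i}
piece 5:k rests on {4:j}
piece 6:j rests on {5:k}
minimal pieces: {0:m, 2:j}
ways to finish when only these pieces remain (= sum over removing one remaining piece with nothing left below it):
  1 left: {6}→1
  2 left: {5,6}→1
  3 left: {4,5,6}→1
  4 left: {3,4,5,6}→1
  5 left: {1,3,4,5,6}→1  {2,3,4,5,6}→1
  placing 0:m first → 2 extensions
  placing 2:j first → 1 extensions
total linear extensions = 3

3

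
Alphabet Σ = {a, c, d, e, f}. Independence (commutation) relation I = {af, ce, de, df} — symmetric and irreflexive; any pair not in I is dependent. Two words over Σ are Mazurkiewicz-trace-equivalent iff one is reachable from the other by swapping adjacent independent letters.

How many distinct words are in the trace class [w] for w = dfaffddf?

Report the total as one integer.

70

0(d) covers ∅
1(f) covers ∅
2(a) covers 0:d
3(f) covers 1:f
4(f) covers 3:f
5(d) covers 2:a
6(d) covers 5:d
7(f) covers 4:f
floor of heap: 0:d, 1:f
completions by unplaced set U, small U first (add the entries for U minus each lowest piece of U):
  |U|=1: {6}:1  {7}:1
  |U|=2: {4,7}:1  {5,6}:1  {6,7}:2
  |U|=3: {2,5,6}:1  {3,4,7}:1  {4,6,7}:3  {5,6,7}:3
  |U|=4: {0,2,5,6}:1  {1,3,4,7}:1  {2,5,6,7}:4  {3,4,6,7}:4  {4,5,6,7}:6
  |U|=5: {0,2,5,6,7}:5  {1,3,4,6,7}:5  {2,4,5,6,7}:10  {3,4,5,6,7}:10
  |U|=6: {0,2,4,5,6,7}:15  {1,3,4,5,6,7}:15  {2,3,4,5,6,7}:20
  start at 0(d): 35
  start at 1(f): 35
sum over floor = 70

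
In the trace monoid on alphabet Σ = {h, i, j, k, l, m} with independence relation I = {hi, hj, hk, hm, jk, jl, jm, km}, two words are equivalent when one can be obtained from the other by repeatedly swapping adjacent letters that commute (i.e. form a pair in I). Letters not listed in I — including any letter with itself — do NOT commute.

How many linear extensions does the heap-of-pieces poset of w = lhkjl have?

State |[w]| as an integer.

#0=l has no predecessor
#1=h depends on [0:l]
#2=k depends on [0:l]
#3=j has no predecessor
#4=l depends on [1:h, 2:k]
sources: [0:l, 3:j]
N(rest) = Σ N(rest − s) over sources s of rest; N(one piece) = 1:
  size 1 → [3]=1  [4]=1
  size 2 → [1,4]=1  [2,4]=1  [3,4]=2
  size 3 → [1,2,4]=2  [1,3,4]=3  [2,3,4]=3
  first=0(l) contributes 8
  first=3(j) contributes 2
|[w]| = 10

10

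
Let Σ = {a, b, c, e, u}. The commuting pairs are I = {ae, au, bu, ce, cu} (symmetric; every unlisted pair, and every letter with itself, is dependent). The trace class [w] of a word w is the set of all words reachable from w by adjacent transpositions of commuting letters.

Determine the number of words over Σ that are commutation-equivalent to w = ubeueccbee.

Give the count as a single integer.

25

piece 0:u — minimal
piece 1:b — minimal
piece 2:e rests on {0:u, 1:b}
piece 3:u rests on {2:e}
piece 4:e rests on {3:u}
piece 5:c rests on {1:b}
piece 6:c rests on {5:c}
piece 7:b rests on {4:e, 6:c}
piece 8:e rests on {7:b}
piece 9:e rests on {8:e}
minimal pieces: {0:u, 1:b}
ways to finish when only these pieces remain (= sum over removing one remaining piece with nothing left below it):
  1 left: {9}→1
  2 left: {8,9}→1
  3 left: {7,8,9}→1
  4 left: {4,7,8,9}→1  {6,7,8,9}→1
  5 left: {3,4,7,8,9}→1  {4,6,7,8,9}→2  {5,6,7,8,9}→1
  6 left: {2,3,4,7,8,9}→1  {3,4,6,7,8,9}→3  {4,5,6,7,8,9}→3
  7 left: {0,2,3,4,7,8,9}→1  {2,3,4,6,7,8,9}→4  {3,4,5,6,7,8,9}→6
  8 left: {0,2,3,4,6,7,8,9}→5  {2,3,4,5,6,7,8,9}→10
  placing 0:u first → 10 extensions
  placing 1:b first → 15 extensions
total linear extensions = 25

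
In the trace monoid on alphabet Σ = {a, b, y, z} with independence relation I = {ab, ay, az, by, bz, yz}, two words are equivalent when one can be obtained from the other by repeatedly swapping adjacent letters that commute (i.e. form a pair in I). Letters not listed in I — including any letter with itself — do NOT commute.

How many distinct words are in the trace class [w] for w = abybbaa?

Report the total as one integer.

140

0(a) covers ∅
1(b) covers ∅
2(y) covers ∅
3(b) covers 1:b
4(b) covers 3:b
5(a) covers 0:a
6(a) covers 5:a
floor of heap: 0:a, 1:b, 2:y
completions by unplaced set U, small U first (add the entries for U minus each lowest piece of U):
  |U|=1: {2}:1  {4}:1  {6}:1
  |U|=2: {2,4}:2  {2,6}:2  {3,4}:1  {4,6}:2  {5,6}:1
  |U|=3: {0,5,6}:1  {1,3,4}:1  {2,3,4}:3  {2,4,6}:6  {2,5,6}:3  {3,4,6}:3  {4,5,6}:3
  |U|=4: {0,2,5,6}:4  {0,4,5,6}:4  {1,2,3,4}:4  {1,3,4,6}:4  {2,3,4,6}:12  {2,4,5,6}:12  {3,4,5,6}:6
  |U|=5: {0,2,4,5,6}:20  {0,3,4,5,6}:10  {1,2,3,4,6}:20  {1,3,4,5,6}:10  {2,3,4,5,6}:30
  start at 0(a): 60
  start at 1(b): 60
  start at 2(y): 20
sum over floor = 140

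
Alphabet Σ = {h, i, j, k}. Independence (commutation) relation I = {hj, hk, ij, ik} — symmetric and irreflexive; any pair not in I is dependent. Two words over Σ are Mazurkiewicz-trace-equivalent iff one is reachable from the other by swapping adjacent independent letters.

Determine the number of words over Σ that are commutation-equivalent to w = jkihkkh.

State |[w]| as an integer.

35

0(j) covers ∅
1(k) covers 0:j
2(i) covers ∅
3(h) covers 2:i
4(k) covers 1:k
5(k) covers 4:k
6(h) covers 3:h
floor of heap: 0:j, 2:i
completions by unplaced set U, small U first (add the entries for U minus each lowest piece of U):
  |U|=1: {5}:1  {6}:1
  |U|=2: {3,6}:1  {4,5}:1  {5,6}:2
  |U|=3: {1,4,5}:1  {2,3,6}:1  {3,5,6}:3  {4,5,6}:3
  |U|=4: {0,1,4,5}:1  {1,4,5,6}:4  {2,3,5,6}:4  {3,4,5,6}:6
  |U|=5: {0,1,4,5,6}:5  {1,3,4,5,6}:10  {2,3,4,5,6}:10
  start at 0(j): 20
  start at 2(i): 15
sum over floor = 35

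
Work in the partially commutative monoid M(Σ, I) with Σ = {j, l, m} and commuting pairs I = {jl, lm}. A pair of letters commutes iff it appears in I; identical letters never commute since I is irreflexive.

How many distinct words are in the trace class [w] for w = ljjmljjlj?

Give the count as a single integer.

#0=l has no predecessor
#1=j has no predecessor
#2=j depends on [1:j]
#3=m depends on [2:j]
#4=l depends on [0:l]
#5=j depends on [3:m]
#6=j depends on [5:j]
#7=l depends on [4:l]
#8=j depends on [6:j]
sources: [0:l, 1:j]
N(rest) = Σ N(rest − s) over sources s of rest; N(one piece) = 1:
  size 1 → [7]=1  [8]=1
  size 2 → [4,7]=1  [6,8]=1  [7,8]=2
  size 3 → [0,4,7]=1  [4,7,8]=3  [5,6,8]=1  [6,7,8]=3
  size 4 → [0,4,7,8]=4  [3,5,6,8]=1  [4,6,7,8]=6  [5,6,7,8]=4
  size 5 → [0,4,6,7,8]=10  [2,3,5,6,8]=1  [3,5,6,7,8]=5  [4,5,6,7,8]=10
  size 6 → [0,4,5,6,7,8]=20  [1,2,3,5,6,8]=1  [2,3,5,6,7,8]=6  [3,4,5,6,7,8]=15
  size 7 → [0,3,4,5,6,7,8]=35  [1,2,3,5,6,7,8]=7  [2,3,4,5,6,7,8]=21
  first=0(l) contributes 28
  first=1(j) contributes 56
|[w]| = 84

84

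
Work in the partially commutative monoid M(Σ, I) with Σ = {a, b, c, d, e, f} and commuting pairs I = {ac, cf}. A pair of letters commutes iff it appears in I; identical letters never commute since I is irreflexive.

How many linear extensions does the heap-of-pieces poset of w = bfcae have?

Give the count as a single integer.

drop 0:b onto floor
drop 1:f onto {0:b}
drop 2:c onto {0:b}
drop 3:a onto {1:f}
drop 4:e onto {2:c, 3:a}
ground layer = {0:b}
drop-orders for the pieces not yet dropped (sum over which currently-grounded one goes next):
  1 to go: {4} 1
  2 to go: {2,4} 1  {3,4} 1
  3 to go: {1,3,4} 1  {2,3,4} 2
  if 0:b drops first: 3 orders

3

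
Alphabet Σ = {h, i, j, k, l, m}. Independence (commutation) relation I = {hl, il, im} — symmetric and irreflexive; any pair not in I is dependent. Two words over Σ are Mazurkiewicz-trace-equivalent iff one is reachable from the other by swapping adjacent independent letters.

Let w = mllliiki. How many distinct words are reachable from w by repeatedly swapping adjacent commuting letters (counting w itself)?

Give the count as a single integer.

drop 0:m onto floor
drop 1:l onto {0:m}
drop 2:l onto {1:l}
drop 3:l onto {2:l}
drop 4:i onto floor
drop 5:i onto {4:i}
drop 6:k onto {3:l, 5:i}
drop 7:i onto {6:k}
ground layer = {0:m, 4:i}
drop-orders for the pieces not yet dropped (sum over which currently-grounded one goes next):
  1 to go: {7} 1
  2 to go: {6,7} 1
  3 to go: {3,6,7} 1  {5,6,7} 1
  4 to go: {2,3,6,7} 1  {3,5,6,7} 2  {4,5,6,7} 1
  5 to go: {1,2,3,6,7} 1  {2,3,5,6,7} 3  {3,4,5,6,7} 3
  6 to go: {0,1,2,3,6,7} 1  {1,2,3,5,6,7} 4  {2,3,4,5,6,7} 6
  if 0:m drops first: 10 orders
  if 4:i drops first: 5 orders
heap linearizations: 15

15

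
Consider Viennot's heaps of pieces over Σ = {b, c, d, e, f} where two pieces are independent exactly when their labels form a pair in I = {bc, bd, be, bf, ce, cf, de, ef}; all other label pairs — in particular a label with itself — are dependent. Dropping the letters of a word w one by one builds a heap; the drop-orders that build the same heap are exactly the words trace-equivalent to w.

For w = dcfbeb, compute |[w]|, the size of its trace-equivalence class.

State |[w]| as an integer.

120

#0=d has no predecessor
#1=c depends on [0:d]
#2=f depends on [0:d]
#3=b has no predecessor
#4=e has no predecessor
#5=b depends on [3:b]
sources: [0:d, 3:b, 4:e]
N(rest) = Σ N(rest − s) over sources s of rest; N(one piece) = 1:
  size 1 → [1]=1  [2]=1  [4]=1  [5]=1
  size 2 → [1,2]=2  [1,4]=2  [1,5]=2  [2,4]=2  [2,5]=2  [3,5]=1  [4,5]=2
  size 3 → [0,1,2]=2  [1,2,4]=6  [1,2,5]=6  [1,3,5]=3  [1,4,5]=6  [2,3,5]=3  [2,4,5]=6  [3,4,5]=3
  size 4 → [0,1,2,4]=8  [0,1,2,5]=8  [1,2,3,5]=12  [1,2,4,5]=24  [1,3,4,5]=12  [2,3,4,5]=12
  first=0(d) contributes 60
  first=3(b) contributes 40
  first=4(e) contributes 20
|[w]| = 120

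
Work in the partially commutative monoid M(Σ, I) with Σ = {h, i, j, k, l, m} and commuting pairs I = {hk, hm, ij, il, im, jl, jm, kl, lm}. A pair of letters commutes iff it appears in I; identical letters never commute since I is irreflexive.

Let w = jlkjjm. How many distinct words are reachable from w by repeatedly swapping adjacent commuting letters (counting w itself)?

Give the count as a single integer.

18

drop 0:j onto floor
drop 1:l onto floor
drop 2:k onto {0:j}
drop 3:j onto {2:k}
drop 4:j onto {3:j}
drop 5:m onto {2:k}
ground layer = {0:j, 1:l}
drop-orders for the pieces not yet dropped (sum over which currently-grounded one goes next):
  1 to go: {1} 1  {4} 1  {5} 1
  2 to go: {1,4} 2  {1,5} 2  {3,4} 1  {4,5} 2
  3 to go: {1,3,4} 3  {1,4,5} 6  {3,4,5} 3
  4 to go: {1,3,4,5} 12  {2,3,4,5} 3
  if 0:j drops first: 15 orders
  if 1:l drops first: 3 orders
heap linearizations: 18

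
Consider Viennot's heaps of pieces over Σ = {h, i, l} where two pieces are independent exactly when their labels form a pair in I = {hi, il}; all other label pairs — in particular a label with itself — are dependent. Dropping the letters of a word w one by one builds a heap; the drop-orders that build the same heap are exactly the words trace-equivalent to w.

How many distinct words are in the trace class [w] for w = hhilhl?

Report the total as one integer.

drop 0:h onto floor
drop 1:h onto {0:h}
drop 2:i onto floor
drop 3:l onto {1:h}
drop 4:h onto {3:l}
drop 5:l onto {4:h}
ground layer = {0:h, 2:i}
drop-orders for the pieces not yet dropped (sum over which currently-grounded one goes next):
  1 to go: {2} 1  {5} 1
  2 to go: {2,5} 2  {4,5} 1
  3 to go: {2,4,5} 3  {3,4,5} 1
  4 to go: {1,3,4,5} 1  {2,3,4,5} 4
  if 0:h drops first: 5 orders
  if 2:i drops first: 1 orders
heap linearizations: 6

6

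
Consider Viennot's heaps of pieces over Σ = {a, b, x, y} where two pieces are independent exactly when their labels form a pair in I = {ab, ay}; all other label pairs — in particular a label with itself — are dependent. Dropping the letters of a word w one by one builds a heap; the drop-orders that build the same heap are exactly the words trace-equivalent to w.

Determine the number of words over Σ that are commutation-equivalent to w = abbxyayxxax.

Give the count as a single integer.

0(a) covers ∅
1(b) covers ∅
2(b) covers 1:b
3(x) covers 0:a, 2:b
4(y) covers 3:x
5(a) covers 3:x
6(y) covers 4:y
7(x) covers 5:a, 6:y
8(x) covers 7:x
9(a) covers 8:x
10(x) covers 9:a
floor of heap: 0:a, 1:b
completions by unplaced set U, small U first (add the entries for U minus each lowest piece of U):
  |U|=1: {10}:1
  |U|=2: {9,10}:1
  |U|=3: {8,9,10}:1
  |U|=4: {7,8,9,10}:1
  |U|=5: {5,7,8,9,10}:1  {6,7,8,9,10}:1
  |U|=6: {4,6,7,8,9,10}:1  {5,6,7,8,9,10}:2
  |U|=7: {4,5,6,7,8,9,10}:3
  |U|=8: {3,4,5,6,7,8,9,10}:3
  |U|=9: {0,3,4,5,6,7,8,9,10}:3  {2,3,4,5,6,7,8,9,10}:3
  start at 0(a): 3
  start at 1(b): 6
sum over floor = 9

9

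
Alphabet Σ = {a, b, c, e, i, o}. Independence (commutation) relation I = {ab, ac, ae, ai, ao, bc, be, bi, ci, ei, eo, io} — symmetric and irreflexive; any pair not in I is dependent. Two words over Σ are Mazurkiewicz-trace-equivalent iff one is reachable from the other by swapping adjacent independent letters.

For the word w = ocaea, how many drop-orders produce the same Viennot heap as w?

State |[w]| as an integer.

10

#0=o has no predecessor
#1=c depends on [0:o]
#2=a has no predecessor
#3=e depends on [1:c]
#4=a depends on [2:a]
sources: [0:o, 2:a]
N(rest) = Σ N(rest − s) over sources s of rest; N(one piece) = 1:
  size 1 → [3]=1  [4]=1
  size 2 → [1,3]=1  [2,4]=1  [3,4]=2
  size 3 → [0,1,3]=1  [1,3,4]=3  [2,3,4]=3
  first=0(o) contributes 6
  first=2(a) contributes 4
|[w]| = 10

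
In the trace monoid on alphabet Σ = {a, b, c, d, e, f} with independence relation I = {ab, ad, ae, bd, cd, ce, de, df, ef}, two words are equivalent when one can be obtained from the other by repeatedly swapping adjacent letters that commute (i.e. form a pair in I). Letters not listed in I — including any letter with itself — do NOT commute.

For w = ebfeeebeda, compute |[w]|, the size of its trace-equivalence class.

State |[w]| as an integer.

piece 0:e — minimal
piece 1:b rests on {0:e}
piece 2:f rests on {1:b}
piece 3:e rests on {1:b}
piece 4:e rests on {3:e}
piece 5:e rests on {4:e}
piece 6:b rests on {2:f, 5:e}
piece 7:e rests on {6:b}
piece 8:d — minimal
piece 9:a rests on {2:f}
minimal pieces: {0:e, 8:d}
ways to finish when only these pieces remain (= sum over removing one remaining piece with nothing left below it):
  1 left: {7}→1  {8}→1  {9}→1
  2 left: {6,7}→1  {7,8}→2  {7,9}→2  {8,9}→2
  3 left: {5,6,7}→1  {6,7,8}→3  {6,7,9}→3  {7,8,9}→6
  4 left: {2,6,7,9}→3  {4,5,6,7}→1  {5,6,7,8}→4  {5,6,7,9}→4  {6,7,8,9}→12
  5 left: {2,5,6,7,9}→7  {2,6,7,8,9}→15  {3,4,5,6,7}→1  {4,5,6,7,8}→5  {4,5,6,7,9}→5  {5,6,7,8,9}→20
  6 left: {2,4,5,6,7,9}→12  {2,5,6,7,8,9}→42  {3,4,5,6,7,8}→6  {3,4,5,6,7,9}→6  {4,5,6,7,8,9}→30
  7 left: {2,3,4,5,6,7,9}→18  {2,4,5,6,7,8,9}→84  {3,4,5,6,7,8,9}→42
  8 left: {1,2,3,4,5,6,7,9}→18  {2,3,4,5,6,7,8,9}→144
  placing 0:e first → 162 extensions
  placing 8:d first → 18 extensions
total linear extensions = 180

180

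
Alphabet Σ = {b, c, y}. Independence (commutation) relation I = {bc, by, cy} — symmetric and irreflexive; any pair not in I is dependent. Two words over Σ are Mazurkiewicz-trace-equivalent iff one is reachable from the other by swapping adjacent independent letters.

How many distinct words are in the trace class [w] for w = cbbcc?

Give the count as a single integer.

10

drop 0:c onto floor
drop 1:b onto floor
drop 2:b onto {1:b}
drop 3:c onto {0:c}
drop 4:c onto {3:c}
ground layer = {0:c, 1:b}
drop-orders for the pieces not yet dropped (sum over which currently-grounded one goes next):
  1 to go: {2} 1  {4} 1
  2 to go: {1,2} 1  {2,4} 2  {3,4} 1
  3 to go: {0,3,4} 1  {1,2,4} 3  {2,3,4} 3
  if 0:c drops first: 6 orders
  if 1:b drops first: 4 orders
heap linearizations: 10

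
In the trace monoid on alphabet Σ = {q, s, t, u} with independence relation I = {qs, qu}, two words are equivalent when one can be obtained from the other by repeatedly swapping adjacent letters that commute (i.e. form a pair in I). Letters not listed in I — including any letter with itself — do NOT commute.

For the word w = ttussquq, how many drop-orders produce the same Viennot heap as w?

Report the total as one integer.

15

piece 0:t — minimal
piece 1:t rests on {0:t}
piece 2:u rests on {1:t}
piece 3:s rests on {2:u}
piece 4:s rests on {3:s}
piece 5:q rests on {1:t}
piece 6:u rests on {4:s}
piece 7:q rests on {5:q}
minimal pieces: {0:t}
ways to finish when only these pieces remain (= sum over removing one remaining piece with nothing left below it):
  1 left: {6}→1  {7}→1
  2 left: {4,6}→1  {5,7}→1  {6,7}→2
  3 left: {3,4,6}→1  {4,6,7}→3  {5,6,7}→3
  4 left: {2,3,4,6}→1  {3,4,6,7}→4  {4,5,6,7}→6
  5 left: {2,3,4,6,7}→5  {3,4,5,6,7}→10
  6 left: {2,3,4,5,6,7}→15
  placing 0:t first → 15 extensions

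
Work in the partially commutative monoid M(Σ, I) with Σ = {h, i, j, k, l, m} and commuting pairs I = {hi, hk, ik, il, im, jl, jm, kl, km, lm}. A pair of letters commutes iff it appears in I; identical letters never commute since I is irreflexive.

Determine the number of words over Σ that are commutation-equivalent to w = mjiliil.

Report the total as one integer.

#0=m has no predecessor
#1=j has no predecessor
#2=i depends on [1:j]
#3=l has no predecessor
#4=i depends on [2:i]
#5=i depends on [4:i]
#6=l depends on [3:l]
sources: [0:m, 1:j, 3:l]
N(rest) = Σ N(rest − s) over sources s of rest; N(one piece) = 1:
  size 1 → [0]=1  [5]=1  [6]=1
  size 2 → [0,5]=2  [0,6]=2  [3,6]=1  [4,5]=1  [5,6]=2
  size 3 → [0,3,6]=3  [0,4,5]=3  [0,5,6]=6  [2,4,5]=1  [3,5,6]=3  [4,5,6]=3
  size 4 → [0,2,4,5]=4  [0,3,5,6]=12  [0,4,5,6]=12  [1,2,4,5]=1  [2,4,5,6]=4  [3,4,5,6]=6
  size 5 → [0,1,2,4,5]=5  [0,2,4,5,6]=20  [0,3,4,5,6]=30  [1,2,4,5,6]=5  [2,3,4,5,6]=10
  first=0(m) contributes 15
  first=1(j) contributes 60
  first=3(l) contributes 30
|[w]| = 105

105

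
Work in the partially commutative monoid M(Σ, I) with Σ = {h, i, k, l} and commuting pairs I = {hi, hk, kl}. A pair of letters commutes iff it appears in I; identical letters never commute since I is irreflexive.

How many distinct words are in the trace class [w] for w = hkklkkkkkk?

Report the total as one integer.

0(h) covers ∅
1(k) covers ∅
2(k) covers 1:k
3(l) covers 0:h
4(k) covers 2:k
5(k) covers 4:k
6(k) covers 5:k
7(k) covers 6:k
8(k) covers 7:k
9(k) covers 8:k
floor of heap: 0:h, 1:k
completions by unplaced set U, small U first (add the entries for U minus each lowest piece of U):
  |U|=1: {3}:1  {9}:1
  |U|=2: {0,3}:1  {3,9}:2  {8,9}:1
  |U|=3: {0,3,9}:3  {3,8,9}:3  {7,8,9}:1
  |U|=4: {0,3,8,9}:6  {3,7,8,9}:4  {6,7,8,9}:1
  |U|=5: {0,3,7,8,9}:10  {3,6,7,8,9}:5  {5,6,7,8,9}:1
  |U|=6: {0,3,6,7,8,9}:15  {3,5,6,7,8,9}:6  {4,5,6,7,8,9}:1
  |U|=7: {0,3,5,6,7,8,9}:21  {2,4,5,6,7,8,9}:1  {3,4,5,6,7,8,9}:7
  |U|=8: {0,3,4,5,6,7,8,9}:28  {1,2,4,5,6,7,8,9}:1  {2,3,4,5,6,7,8,9}:8
  start at 0(h): 9
  start at 1(k): 36
sum over floor = 45

45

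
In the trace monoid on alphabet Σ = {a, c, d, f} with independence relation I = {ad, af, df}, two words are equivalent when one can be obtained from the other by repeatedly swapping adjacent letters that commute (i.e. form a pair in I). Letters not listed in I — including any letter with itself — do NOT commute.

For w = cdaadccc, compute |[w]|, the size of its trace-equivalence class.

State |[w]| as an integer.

6

0(c) covers ∅
1(d) covers 0:c
2(a) covers 0:c
3(a) covers 2:a
4(d) covers 1:d
5(c) covers 3:a, 4:d
6(c) covers 5:c
7(c) covers 6:c
floor of heap: 0:c
completions by unplaced set U, small U first (add the entries for U minus each lowest piece of U):
  |U|=1: {7}:1
  |U|=2: {6,7}:1
  |U|=3: {5,6,7}:1
  |U|=4: {3,5,6,7}:1  {4,5,6,7}:1
  |U|=5: {1,4,5,6,7}:1  {2,3,5,6,7}:1  {3,4,5,6,7}:2
  |U|=6: {1,3,4,5,6,7}:3  {2,3,4,5,6,7}:3
  start at 0(c): 6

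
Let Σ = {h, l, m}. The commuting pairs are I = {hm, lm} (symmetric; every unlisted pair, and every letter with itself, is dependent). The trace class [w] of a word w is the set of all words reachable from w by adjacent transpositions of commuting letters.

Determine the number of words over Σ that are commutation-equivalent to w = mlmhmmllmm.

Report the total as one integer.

210

drop 0:m onto floor
drop 1:l onto floor
drop 2:m onto {0:m}
drop 3:h onto {1:l}
drop 4:m onto {2:m}
drop 5:m onto {4:m}
drop 6:l onto {3:h}
drop 7:l onto {6:l}
drop 8:m onto {5:m}
drop 9:m onto {8:m}
ground layer = {0:m, 1:l}
drop-orders for the pieces not yet dropped (sum over which currently-grounded one goes next):
  1 to go: {7} 1  {9} 1
  2 to go: {6,7} 1  {7,9} 2  {8,9} 1
  3 to go: {3,6,7} 1  {5,8,9} 1  {6,7,9} 3  {7,8,9} 3
  4 to go: {1,3,6,7} 1  {3,6,7,9} 4  {4,5,8,9} 1  {5,7,8,9} 4  {6,7,8,9} 6
  5 to go: {1,3,6,7,9} 5  {2,4,5,8,9} 1  {3,6,7,8,9} 10  {4,5,7,8,9} 5  {5,6,7,8,9} 10
  6 to go: {0,2,4,5,8,9} 1  {1,3,6,7,8,9} 15  {2,4,5,7,8,9} 6  {3,5,6,7,8,9} 20  {4,5,6,7,8,9} 15
  7 to go: {0,2,4,5,7,8,9} 7  {1,3,5,6,7,8,9} 35  {2,4,5,6,7,8,9} 21  {3,4,5,6,7,8,9} 35
  8 to go: {0,2,4,5,6,7,8,9} 28  {1,3,4,5,6,7,8,9} 70  {2,3,4,5,6,7,8,9} 56
  if 0:m drops first: 126 orders
  if 1:l drops first: 84 orders
heap linearizations: 210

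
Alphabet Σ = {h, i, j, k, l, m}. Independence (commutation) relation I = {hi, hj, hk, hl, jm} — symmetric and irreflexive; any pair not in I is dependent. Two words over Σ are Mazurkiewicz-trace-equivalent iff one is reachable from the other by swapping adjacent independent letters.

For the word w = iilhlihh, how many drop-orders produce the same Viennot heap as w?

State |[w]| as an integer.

0(i) covers ∅
1(i) covers 0:i
2(l) covers 1:i
3(h) covers ∅
4(l) covers 2:l
5(i) covers 4:l
6(h) covers 3:h
7(h) covers 6:h
floor of heap: 0:i, 3:h
completions by unplaced set U, small U first (add the entries for U minus each lowest piece of U):
  |U|=1: {5}:1  {7}:1
  |U|=2: {4,5}:1  {5,7}:2  {6,7}:1
  |U|=3: {2,4,5}:1  {3,6,7}:1  {4,5,7}:3  {5,6,7}:3
  |U|=4: {1,2,4,5}:1  {2,4,5,7}:4  {3,5,6,7}:4  {4,5,6,7}:6
  |U|=5: {0,1,2,4,5}:1  {1,2,4,5,7}:5  {2,4,5,6,7}:10  {3,4,5,6,7}:10
  |U|=6: {0,1,2,4,5,7}:6  {1,2,4,5,6,7}:15  {2,3,4,5,6,7}:20
  start at 0(i): 35
  start at 3(h): 21
sum over floor = 56

56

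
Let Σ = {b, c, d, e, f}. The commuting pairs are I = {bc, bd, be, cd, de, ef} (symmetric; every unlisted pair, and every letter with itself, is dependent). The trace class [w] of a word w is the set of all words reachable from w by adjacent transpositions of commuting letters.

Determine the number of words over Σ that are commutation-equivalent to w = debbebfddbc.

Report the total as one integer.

1560

#0=d has no predecessor
#1=e has no predecessor
#2=b has no predecessor
#3=b depends on [2:b]
#4=e depends on [1:e]
#5=b depends on [3:b]
#6=f depends on [0:d, 5:b]
#7=d depends on [6:f]
#8=d depends on [7:d]
#9=b depends on [6:f]
#10=c depends on [4:e, 6:f]
sources: [0:d, 1:e, 2:b]
N(rest) = Σ N(rest − s) over sources s of rest; N(one piece) = 1:
  size 1 → [8]=1  [9]=1  [10]=1
  size 2 → [4,10]=1  [7,8]=1  [8,9]=2  [8,10]=2  [9,10]=2
  size 3 → [1,4,10]=1  [4,8,10]=3  [4,9,10]=3  [7,8,9]=3  [7,8,10]=3  [8,9,10]=6
  size 4 → [1,4,8,10]=4  [1,4,9,10]=4  [4,7,8,10]=6  [4,8,9,10]=12  [7,8,9,10]=12
  size 5 → [1,4,7,8,10]=10  [1,4,8,9,10]=20  [4,7,8,9,10]=30  [6,7,8,9,10]=12
  size 6 → [0,6,7,8,9,10]=12  [1,4,7,8,9,10]=60  [4,6,7,8,9,10]=42  [5,6,7,8,9,10]=12
  size 7 → [0,4,6,7,8,9,10]=54  [0,5,6,7,8,9,10]=24  [1,4,6,7,8,9,10]=102  [3,5,6,7,8,9,10]=12  [4,5,6,7,8,9,10]=54
  size 8 → [0,1,4,6,7,8,9,10]=156  [0,3,5,6,7,8,9,10]=36  [0,4,5,6,7,8,9,10]=132  [1,4,5,6,7,8,9,10]=156  [2,3,5,6,7,8,9,10]=12  [3,4,5,6,7,8,9,10]=66
  size 9 → [0,1,4,5,6,7,8,9,10]=444  [0,2,3,5,6,7,8,9,10]=48  [0,3,4,5,6,7,8,9,10]=234  [1,3,4,5,6,7,8,9,10]=222  [2,3,4,5,6,7,8,9,10]=78
  first=0(d) contributes 300
  first=1(e) contributes 360
  first=2(b) contributes 900
|[w]| = 1560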